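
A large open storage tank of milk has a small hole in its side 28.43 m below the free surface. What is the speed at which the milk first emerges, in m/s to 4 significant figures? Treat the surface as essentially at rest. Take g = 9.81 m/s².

The surface is effectively still and both ends are open, so ½v² = gh and v = √(2·9.81·28.43) = 23.62 m/s.

v = 23.62 m/s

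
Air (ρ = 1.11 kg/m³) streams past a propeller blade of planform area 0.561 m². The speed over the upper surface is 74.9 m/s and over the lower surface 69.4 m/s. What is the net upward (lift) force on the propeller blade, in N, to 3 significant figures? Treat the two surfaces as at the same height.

With equal heights on the two surfaces, Bernoulli gives P_lower − P_upper = ½ρ(v_upper² − v_lower²).
ΔP = ½·1.11·(74.9² − 69.4²) = 440 Pa.
Lift = ΔP · A = 440 × 0.561 = 247 N.

F ≈ 247 N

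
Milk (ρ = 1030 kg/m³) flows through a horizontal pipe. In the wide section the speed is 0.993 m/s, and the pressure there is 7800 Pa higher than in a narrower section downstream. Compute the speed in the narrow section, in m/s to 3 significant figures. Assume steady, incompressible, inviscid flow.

With h₁ = h₂, rearranging Bernoulli gives v₂ = √(v₁² + 2ΔP/ρ).
v₂ = √(0.993² + 2·7800/1030) = √(0.986 + 15.1) = 4.02 m/s.

v₂ = 4.02 m/s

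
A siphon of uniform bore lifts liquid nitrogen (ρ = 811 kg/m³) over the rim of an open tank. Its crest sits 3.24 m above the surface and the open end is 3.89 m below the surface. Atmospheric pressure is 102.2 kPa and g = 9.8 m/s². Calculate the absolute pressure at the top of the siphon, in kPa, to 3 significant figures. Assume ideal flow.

Bernoulli surface→outlet gives ½v² = g·h_out, so v = √(2·9.8·3.89) = 8.73 m/s.
With constant cross-section the crest speed equals v; applying Bernoulli from the surface up to the crest, P_top = P_atm − ½ρv² − ρg·h_top.
P_top = 102200 − ½·811·8.73² − 811·9.8·3.24 = 45500 Pa.

P_top ≈ 45.5 kPa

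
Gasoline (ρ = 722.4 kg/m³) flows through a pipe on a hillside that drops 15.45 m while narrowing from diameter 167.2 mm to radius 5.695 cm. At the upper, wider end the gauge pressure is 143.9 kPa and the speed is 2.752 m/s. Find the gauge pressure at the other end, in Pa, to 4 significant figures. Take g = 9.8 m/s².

Continuity gives A₁v₁ = A₂v₂, so v₂ = (219.6 cm²)/(101.9 cm²) × 2.752 m/s = 5.930 m/s.
Bernoulli: P₁ + ½ρv₁² + ρg h₁ = P₂ + ½ρv₂² + ρg h₂, so P₂ = P₁ + ½ρ(v₁² − v₂²) − ρg(h₂ − h₁).
P₂ = 143900 + ½·722.4·(2.752² − 5.930²) − 722.4·9.8·(−15.45) = 143900 + (-9967) − (-109400) = 243300 Pa.

P₂ = 243300 Pa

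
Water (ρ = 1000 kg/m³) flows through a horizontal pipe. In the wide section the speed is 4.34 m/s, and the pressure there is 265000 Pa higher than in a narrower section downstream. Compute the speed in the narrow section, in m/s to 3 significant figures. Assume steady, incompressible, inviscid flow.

Horizontal Bernoulli: P₁ + ½ρv₁² = P₂ + ½ρv₂², so v₂² = v₁² + 2(P₁ − P₂)/ρ.
v₂ = √(4.34² + 2·265000/1000) = √(18.8 + 530) = 23.4 m/s.

v₂ = 23.4 m/s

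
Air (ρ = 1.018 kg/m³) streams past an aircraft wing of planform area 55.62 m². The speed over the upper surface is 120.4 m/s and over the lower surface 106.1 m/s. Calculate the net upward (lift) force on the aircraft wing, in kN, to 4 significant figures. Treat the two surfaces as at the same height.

With equal heights on the two surfaces, Bernoulli gives P_lower − P_upper = ½ρ(v_upper² − v_lower²).
ΔP = ½·1.018·(120.4² − 106.1²) = 1649 Pa.
Lift = ΔP · A = 1649 × 55.62 = 91700 N.

91.70 kN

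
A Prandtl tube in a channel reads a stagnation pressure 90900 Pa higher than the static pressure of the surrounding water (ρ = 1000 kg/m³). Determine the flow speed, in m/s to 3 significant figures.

v = 13.5 m/s

Bernoulli between the free stream and the stagnation point: ½ρv² = P_stag − P_static.
v = √(2ΔP/ρ) = √(2·90900/1000) = 13.5 m/s.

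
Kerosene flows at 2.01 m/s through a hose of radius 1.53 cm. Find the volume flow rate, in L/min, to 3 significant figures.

Q = A·v = 0.000735 m² × 2.01 m/s = 0.00148 m³/s.
Converting: 0.00148 m³/s × 60000 = 88.7 L/min.

88.7 L/min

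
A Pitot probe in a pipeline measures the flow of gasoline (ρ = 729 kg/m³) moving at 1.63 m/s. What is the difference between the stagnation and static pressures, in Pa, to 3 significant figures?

The dynamic pressure equals the rise in static pressure at the stagnation point: ΔP = ½ρv².
ΔP = ½·729·1.63² = 968 Pa.

ΔP = 968 Pa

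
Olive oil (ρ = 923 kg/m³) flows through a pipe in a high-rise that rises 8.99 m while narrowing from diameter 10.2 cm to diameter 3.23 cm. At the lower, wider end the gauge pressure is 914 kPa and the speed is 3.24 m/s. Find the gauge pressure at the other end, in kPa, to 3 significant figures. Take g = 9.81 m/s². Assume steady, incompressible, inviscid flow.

The volume flow rate is constant, so v₂ = (A₁/A₂)v₁ = (81.7/8.19)·3.24 = 32.3 m/s.
Energy conservation along the streamline gives P₂ = P₁ − ½ρ(v₂² − v₁²) − ρg(h₂ − h₁).
P₂ = 914000 + ½·923·(3.24² − 32.3²) − 923·9.81·(+8.99) = 914000 + (-477000) − (81400) = 356000 Pa.

P₂ ≈ 356 kPa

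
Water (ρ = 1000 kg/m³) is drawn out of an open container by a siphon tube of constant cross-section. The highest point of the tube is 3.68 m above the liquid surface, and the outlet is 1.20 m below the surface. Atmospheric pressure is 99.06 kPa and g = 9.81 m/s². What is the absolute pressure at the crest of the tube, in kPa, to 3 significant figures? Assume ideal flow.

P_top ≈ 51.2 kPa

From the surface to the outlet (both open to atmosphere, surface at rest): v = √(2g·h_out) = √(2·9.81·1.20) = 4.85 m/s.
The bore is uniform, so the speed at the crest is the same v. Bernoulli surface→crest: P_atm = P_top + ½ρv² + ρg·h_top.
P_top = 99060 − ½·1000·4.85² − 1000·9.81·3.68 = 51200 Pa.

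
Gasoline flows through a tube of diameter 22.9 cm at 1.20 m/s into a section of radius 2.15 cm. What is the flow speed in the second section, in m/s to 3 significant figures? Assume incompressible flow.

34.0 m/s

Mass conservation (A₁v₁ = A₂v₂) gives v₂ = 1.20 × 412/14.5 = 34.0 m/s.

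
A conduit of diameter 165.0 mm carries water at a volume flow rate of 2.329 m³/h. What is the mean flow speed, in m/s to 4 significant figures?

v ≈ 0.03026 m/s

Q = 2.329 m³/h = 0.0006469 m³/s.
v = Q/A = 0.0006469 / 0.02138 = 0.03026 m/s.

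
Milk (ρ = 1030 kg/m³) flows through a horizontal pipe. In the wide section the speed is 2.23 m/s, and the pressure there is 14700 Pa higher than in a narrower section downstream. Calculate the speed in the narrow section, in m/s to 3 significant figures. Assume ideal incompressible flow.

With h₁ = h₂, rearranging Bernoulli gives v₂ = √(v₁² + 2ΔP/ρ).
v₂ = √(2.23² + 2·14700/1030) = √(4.97 + 28.5) = 5.79 m/s.

v₂ ≈ 5.79 m/s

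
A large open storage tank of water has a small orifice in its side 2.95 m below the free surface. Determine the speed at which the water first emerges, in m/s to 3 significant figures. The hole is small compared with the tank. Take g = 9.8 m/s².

7.60 m/s

Torricelli's result v = √(2gh) gives v = √(2·9.8·2.95) = 7.60 m/s.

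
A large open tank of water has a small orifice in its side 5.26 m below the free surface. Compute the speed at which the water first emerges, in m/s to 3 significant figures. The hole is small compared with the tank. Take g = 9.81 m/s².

10.2 m/s

Torricelli's result v = √(2gh) gives v = √(2·9.81·5.26) = 10.2 m/s.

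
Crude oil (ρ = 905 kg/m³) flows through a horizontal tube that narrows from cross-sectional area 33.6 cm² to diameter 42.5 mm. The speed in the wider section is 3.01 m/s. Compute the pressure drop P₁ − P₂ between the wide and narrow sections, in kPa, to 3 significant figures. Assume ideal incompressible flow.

18.9 kPa

By continuity, v₂ = v₁·A₁/A₂ = 3.01·(33.6/14.2) = 7.13 m/s.
Bernoulli (h₁ = h₂): P₁ − P₂ = ½ρ(v₂² − v₁²).
P₁ − P₂ = ½·905·(7.13² − 3.01²) = ½·905·41.8 = 18900 Pa.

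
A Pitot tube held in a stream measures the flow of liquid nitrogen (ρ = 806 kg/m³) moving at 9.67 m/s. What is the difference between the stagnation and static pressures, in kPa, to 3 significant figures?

ΔP ≈ 37.7 kPa

Bernoulli between the free stream and the stagnation point: ½ρv² = P_stag − P_static.
ΔP = ½·806·9.67² = 37700 Pa.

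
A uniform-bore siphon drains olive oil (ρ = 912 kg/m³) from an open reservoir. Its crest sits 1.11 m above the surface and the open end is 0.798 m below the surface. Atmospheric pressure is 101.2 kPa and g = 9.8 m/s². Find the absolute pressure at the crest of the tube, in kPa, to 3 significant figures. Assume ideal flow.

P_top = 84.1 kPa

Bernoulli surface→outlet gives ½v² = g·h_out, so v = √(2·9.8·0.798) = 3.95 m/s.
With constant cross-section the crest speed equals v; applying Bernoulli from the surface up to the crest, P_top = P_atm − ½ρv² − ρg·h_top.
P_top = 101200 − ½·912·3.95² − 912·9.8·1.11 = 84100 Pa.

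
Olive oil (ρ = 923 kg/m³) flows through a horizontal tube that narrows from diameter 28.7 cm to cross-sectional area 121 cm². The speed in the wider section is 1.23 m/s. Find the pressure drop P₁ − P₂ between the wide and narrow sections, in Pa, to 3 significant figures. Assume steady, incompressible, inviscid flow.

ΔP ≈ 19300 Pa

By continuity, v₂ = v₁·A₁/A₂ = 1.23·(647/121) = 6.58 m/s.
Bernoulli (h₁ = h₂): P₁ − P₂ = ½ρ(v₂² − v₁²).
P₁ − P₂ = ½·923·(6.58² − 1.23²) = ½·923·41.7 = 19300 Pa.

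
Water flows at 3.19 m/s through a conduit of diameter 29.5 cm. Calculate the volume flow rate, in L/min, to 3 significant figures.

Q ≈ 13100 L/min

Q = A·v = 0.0683 m² × 3.19 m/s = 0.218 m³/s.
Converting: 0.218 m³/s × 60000 = 13100 L/min.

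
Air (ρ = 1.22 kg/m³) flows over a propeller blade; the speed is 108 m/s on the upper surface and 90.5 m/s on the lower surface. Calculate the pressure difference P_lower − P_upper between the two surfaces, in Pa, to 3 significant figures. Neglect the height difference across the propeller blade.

2120 Pa

Bernoulli (same height): P_lower − P_upper = ½ρ(v_upper² − v_lower²).
ΔP = ½·1.22·(108² − 90.5²) = 2120 Pa.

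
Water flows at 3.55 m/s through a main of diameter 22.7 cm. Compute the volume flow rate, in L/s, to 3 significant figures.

Q = A·v = 0.0405 m² × 3.55 m/s = 0.144 m³/s.
Converting: 0.144 m³/s × 1000 = 144 L/s.

Q ≈ 144 L/s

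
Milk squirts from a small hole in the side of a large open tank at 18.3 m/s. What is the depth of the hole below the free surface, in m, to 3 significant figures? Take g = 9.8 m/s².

h ≈ 17.1 m

Inverting v = √(2gh) gives h = v² / 2g.
h = 18.3²/(2·9.8) = 335/19.60 = 17.1 m.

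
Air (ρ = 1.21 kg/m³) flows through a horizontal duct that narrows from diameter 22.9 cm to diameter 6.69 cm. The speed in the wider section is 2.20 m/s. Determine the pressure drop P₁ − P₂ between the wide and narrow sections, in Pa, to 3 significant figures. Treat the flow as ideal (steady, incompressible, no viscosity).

By continuity, v₂ = v₁·A₁/A₂ = 2.20·(412/35.2) = 25.8 m/s.
Bernoulli (h₁ = h₂): P₁ − P₂ = ½ρ(v₂² − v₁²).
P₁ − P₂ = ½·1.21·(25.8² − 2.20²) = ½·1.21·660 = 399 Pa.

ΔP ≈ 399 Pa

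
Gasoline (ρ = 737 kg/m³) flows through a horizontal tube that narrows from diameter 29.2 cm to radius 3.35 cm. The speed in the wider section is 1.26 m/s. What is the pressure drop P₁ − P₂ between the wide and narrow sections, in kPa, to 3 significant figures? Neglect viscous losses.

The volume flow rate is constant, so v₂ = (A₁/A₂)v₁ = (670/35.3)·1.26 = 23.9 m/s.
Along the horizontal streamline, P + ½ρv² is constant.
P₁ − P₂ = ½·737·(23.9² − 1.26²) = ½·737·571 = 210000 Pa.

ΔP ≈ 210 kPa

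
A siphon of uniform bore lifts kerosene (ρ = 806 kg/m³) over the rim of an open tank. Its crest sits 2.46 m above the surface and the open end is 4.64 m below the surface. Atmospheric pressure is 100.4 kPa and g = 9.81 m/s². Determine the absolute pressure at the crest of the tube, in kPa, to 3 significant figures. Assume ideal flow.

P_top = 44.3 kPa

Bernoulli surface→outlet gives ½v² = g·h_out, so v = √(2·9.81·4.64) = 9.54 m/s.
With constant cross-section the crest speed equals v; applying Bernoulli from the surface up to the crest, P_top = P_atm − ½ρv² − ρg·h_top.
P_top = 100400 − ½·806·9.54² − 806·9.81·2.46 = 44300 Pa.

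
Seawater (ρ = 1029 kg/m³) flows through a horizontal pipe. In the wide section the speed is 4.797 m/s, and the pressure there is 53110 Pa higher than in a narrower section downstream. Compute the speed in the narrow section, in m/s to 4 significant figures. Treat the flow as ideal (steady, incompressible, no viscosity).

Along the level pipe P + ½ρv² is conserved, hence v₂² = v₁² + 2(P₁ − P₂)/ρ.
v₂ = √(4.797² + 2·53110/1029) = √(23.01 + 103.2) = 11.24 m/s.

11.24 m/s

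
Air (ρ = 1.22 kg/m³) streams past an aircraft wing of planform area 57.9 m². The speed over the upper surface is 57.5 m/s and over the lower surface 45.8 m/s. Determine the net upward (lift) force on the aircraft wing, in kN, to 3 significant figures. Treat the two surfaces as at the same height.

42.7 kN

With equal heights on the two surfaces, Bernoulli gives P_lower − P_upper = ½ρ(v_upper² − v_lower²).
ΔP = ½·1.22·(57.5² − 45.8²) = 737 Pa.
Lift = ΔP · A = 737 × 57.9 = 42700 N.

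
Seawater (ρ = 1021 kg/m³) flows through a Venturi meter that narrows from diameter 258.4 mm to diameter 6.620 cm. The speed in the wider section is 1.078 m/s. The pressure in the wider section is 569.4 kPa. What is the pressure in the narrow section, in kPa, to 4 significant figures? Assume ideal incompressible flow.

P₂ ≈ 432.3 kPa

By continuity, v₂ = v₁·A₁/A₂ = 1.078·(524.4/34.42) = 16.42 m/s.
Along the horizontal streamline, P + ½ρv² is constant.
P₂ = P₁ − ½ρ(v₂² − v₁²) = 569400 − ½·1021·(16.42² − 1.078²) = 569400 − 137100 = 432300 Pa.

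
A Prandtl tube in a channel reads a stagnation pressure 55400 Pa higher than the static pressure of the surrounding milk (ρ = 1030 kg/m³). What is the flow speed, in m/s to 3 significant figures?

Bernoulli between the free stream and the stagnation point: ½ρv² = P_stag − P_static.
v = √(2ΔP/ρ) = √(2·55400/1030) = 10.4 m/s.

v ≈ 10.4 m/s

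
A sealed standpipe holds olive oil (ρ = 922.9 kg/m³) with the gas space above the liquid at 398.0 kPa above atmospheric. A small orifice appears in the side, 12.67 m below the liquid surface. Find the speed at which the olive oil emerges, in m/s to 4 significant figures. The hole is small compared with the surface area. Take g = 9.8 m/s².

Take point 1 at the surface (v₁ ≈ 0) and point 2 at the hole (at atmospheric pressure). Bernoulli: P₁ + ρg h = P_atm + ½ρv₂².
With P₁ − P_atm = 398000 Pa, v₂ = √(2gh + 2ΔP/ρ) = √(2·9.8·12.67 + 2·398000/922.9) = 33.33 m/s.

v ≈ 33.33 m/s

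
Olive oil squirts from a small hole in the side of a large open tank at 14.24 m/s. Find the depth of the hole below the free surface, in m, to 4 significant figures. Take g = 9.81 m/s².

h ≈ 10.34 m

Inverting v = √(2gh) gives h = v² / 2g.
h = 14.24²/(2·9.81) = 202.8/19.62 = 10.34 m.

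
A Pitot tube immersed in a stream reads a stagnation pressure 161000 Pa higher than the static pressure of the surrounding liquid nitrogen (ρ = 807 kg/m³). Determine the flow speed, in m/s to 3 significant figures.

The dynamic pressure equals the rise in static pressure at the stagnation point: ΔP = ½ρv².
v = √(2ΔP/ρ) = √(2·161000/807) = 20.0 m/s.

v ≈ 20.0 m/s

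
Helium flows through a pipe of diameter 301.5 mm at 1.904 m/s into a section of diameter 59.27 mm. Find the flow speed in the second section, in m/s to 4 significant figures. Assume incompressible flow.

The volume flow rate is constant, so v₂ = (A₁/A₂)v₁ = (713.9/27.59)·1.904 = 49.27 m/s.

v₂ = 49.27 m/s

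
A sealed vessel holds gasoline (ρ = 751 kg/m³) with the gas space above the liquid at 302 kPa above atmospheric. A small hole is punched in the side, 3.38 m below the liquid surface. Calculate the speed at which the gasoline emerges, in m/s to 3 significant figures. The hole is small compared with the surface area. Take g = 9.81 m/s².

Take point 1 at the surface (v₁ ≈ 0) and point 2 at the hole (at atmospheric pressure). Bernoulli: P₁ + ρg h = P_atm + ½ρv₂².
With P₁ − P_atm = 302000 Pa, v₂ = √(2gh + 2ΔP/ρ) = √(2·9.81·3.38 + 2·302000/751) = 29.5 m/s.

v ≈ 29.5 m/s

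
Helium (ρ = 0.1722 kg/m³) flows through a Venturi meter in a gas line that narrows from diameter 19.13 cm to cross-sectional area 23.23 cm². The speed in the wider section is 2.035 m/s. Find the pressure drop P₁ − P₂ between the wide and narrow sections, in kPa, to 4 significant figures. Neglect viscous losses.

Mass conservation (A₁v₁ = A₂v₂) gives v₂ = 2.035 × 287.4/23.23 = 25.18 m/s.
With no height change, Bernoulli's equation is P₁ + ½ρv₁² = P₂ + ½ρv₂².
P₁ − P₂ = ½·0.1722·(25.18² − 2.035²) = ½·0.1722·629.8 = 54.23 Pa.

ΔP ≈ 0.05423 kPa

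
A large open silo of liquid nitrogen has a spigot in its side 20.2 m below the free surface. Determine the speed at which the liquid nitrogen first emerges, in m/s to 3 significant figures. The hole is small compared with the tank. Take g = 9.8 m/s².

v ≈ 19.9 m/s

Bernoulli from surface to hole (P equal, v_surface ≈ 0): v = √(2gh) = √(2×9.8×20.2) = 19.9 m/s.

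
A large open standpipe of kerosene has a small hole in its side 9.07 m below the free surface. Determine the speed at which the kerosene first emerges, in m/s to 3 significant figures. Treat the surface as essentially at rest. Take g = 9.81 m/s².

With the surface at rest and both surface and jet at atmospheric pressure, Bernoulli gives ρg h = ½ρv², so v = √(2gh) = √(2·9.81·9.07) = 13.3 m/s.

v = 13.3 m/s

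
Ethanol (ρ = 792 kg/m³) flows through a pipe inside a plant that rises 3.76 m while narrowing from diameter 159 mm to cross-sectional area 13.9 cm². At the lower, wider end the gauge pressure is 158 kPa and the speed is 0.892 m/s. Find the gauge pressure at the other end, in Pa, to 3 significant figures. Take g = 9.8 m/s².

P₂ = 64800 Pa

By continuity, v₂ = v₁·A₁/A₂ = 0.892·(199/13.9) = 12.7 m/s.
Bernoulli: P₁ + ½ρv₁² + ρg h₁ = P₂ + ½ρv₂² + ρg h₂, so P₂ = P₁ + ½ρ(v₁² − v₂²) − ρg(h₂ − h₁).
P₂ = 158000 + ½·792·(0.892² − 12.7²) − 792·9.8·(+3.76) = 158000 + (-64000) − (29200) = 64800 Pa.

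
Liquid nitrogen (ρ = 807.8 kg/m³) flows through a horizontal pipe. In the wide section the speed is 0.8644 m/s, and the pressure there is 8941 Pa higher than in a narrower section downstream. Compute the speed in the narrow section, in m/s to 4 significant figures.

v₂ = 4.784 m/s

Along the level pipe P + ½ρv² is conserved, hence v₂² = v₁² + 2(P₁ − P₂)/ρ.
v₂ = √(0.8644² + 2·8941/807.8) = √(0.7472 + 22.14) = 4.784 m/s.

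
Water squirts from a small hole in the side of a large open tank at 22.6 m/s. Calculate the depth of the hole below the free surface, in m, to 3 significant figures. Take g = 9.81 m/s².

h ≈ 26.0 m

Torricelli: v = √(2gh), so h = v²/(2g).
h = 22.6²/(2·9.81) = 511/19.62 = 26.0 m.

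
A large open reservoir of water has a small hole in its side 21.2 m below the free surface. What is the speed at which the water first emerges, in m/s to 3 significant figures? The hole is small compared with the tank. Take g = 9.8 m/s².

Torricelli's result v = √(2gh) gives v = √(2·9.8·21.2) = 20.4 m/s.

20.4 m/s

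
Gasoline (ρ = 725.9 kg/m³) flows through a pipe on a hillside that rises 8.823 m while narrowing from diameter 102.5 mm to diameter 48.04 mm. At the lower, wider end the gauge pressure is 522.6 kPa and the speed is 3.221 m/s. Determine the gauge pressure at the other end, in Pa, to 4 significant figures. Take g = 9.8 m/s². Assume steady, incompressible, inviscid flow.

Mass conservation (A₁v₁ = A₂v₂) gives v₂ = 3.221 × 82.52/18.13 = 14.66 m/s.
Energy conservation along the streamline gives P₂ = P₁ − ½ρ(v₂² − v₁²) − ρg(h₂ − h₁).
P₂ = 522600 + ½·725.9·(3.221² − 14.66²) − 725.9·9.8·(+8.823) = 522600 + (-74270) − (62770) = 385600 Pa.

P₂ ≈ 385600 Pa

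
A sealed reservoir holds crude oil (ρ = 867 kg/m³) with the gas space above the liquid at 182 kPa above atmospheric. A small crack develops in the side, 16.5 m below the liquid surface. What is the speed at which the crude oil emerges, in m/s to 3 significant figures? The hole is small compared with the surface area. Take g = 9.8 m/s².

Take point 1 at the surface (v₁ ≈ 0) and point 2 at the hole (at atmospheric pressure). Bernoulli: P₁ + ρg h = P_atm + ½ρv₂².
With P₁ − P_atm = 182000 Pa, v₂ = √(2gh + 2ΔP/ρ) = √(2·9.8·16.5 + 2·182000/867) = 27.3 m/s.

v ≈ 27.3 m/s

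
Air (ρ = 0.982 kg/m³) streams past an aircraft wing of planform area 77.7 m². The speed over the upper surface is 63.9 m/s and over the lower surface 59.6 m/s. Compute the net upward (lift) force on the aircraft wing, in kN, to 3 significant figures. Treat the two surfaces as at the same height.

With equal heights on the two surfaces, Bernoulli gives P_lower − P_upper = ½ρ(v_upper² − v_lower²).
ΔP = ½·0.982·(63.9² − 59.6²) = 261 Pa.
Lift = ΔP · A = 261 × 77.7 = 20300 N.

F = 20.3 kN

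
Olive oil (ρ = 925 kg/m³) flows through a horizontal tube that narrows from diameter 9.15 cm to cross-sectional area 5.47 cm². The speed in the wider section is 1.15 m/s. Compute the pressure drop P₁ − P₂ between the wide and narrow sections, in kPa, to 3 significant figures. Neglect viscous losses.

The volume flow rate is constant, so v₂ = (A₁/A₂)v₁ = (65.8/5.47)·1.15 = 13.8 m/s.
Along the horizontal streamline, P + ½ρv² is constant.
P₁ − P₂ = ½·925·(13.8² − 1.15²) = ½·925·190 = 87800 Pa.

87.8 kPa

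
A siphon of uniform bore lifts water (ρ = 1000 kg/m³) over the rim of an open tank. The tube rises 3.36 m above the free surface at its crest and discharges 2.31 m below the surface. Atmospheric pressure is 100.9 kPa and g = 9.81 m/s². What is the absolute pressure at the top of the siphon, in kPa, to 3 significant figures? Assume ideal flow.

P_top ≈ 45.3 kPa

The outlet speed comes from Torricelli: v = √(2g·2.31) = 6.73 m/s.
The bore is uniform, so the speed at the crest is the same v. Bernoulli surface→crest: P_atm = P_top + ½ρv² + ρg·h_top.
P_top = 100900 − ½·1000·6.73² − 1000·9.81·3.36 = 45300 Pa.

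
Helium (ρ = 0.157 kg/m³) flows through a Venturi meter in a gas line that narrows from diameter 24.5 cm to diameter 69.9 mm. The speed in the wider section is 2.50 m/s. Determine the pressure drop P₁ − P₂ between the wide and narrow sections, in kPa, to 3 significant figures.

ΔP ≈ 0.0736 kPa

By continuity, v₂ = v₁·A₁/A₂ = 2.50·(471/38.4) = 30.7 m/s.
With no height change, Bernoulli's equation is P₁ + ½ρv₁² = P₂ + ½ρv₂².
P₁ − P₂ = ½·0.157·(30.7² − 2.50²) = ½·0.157·937 = 73.6 Pa.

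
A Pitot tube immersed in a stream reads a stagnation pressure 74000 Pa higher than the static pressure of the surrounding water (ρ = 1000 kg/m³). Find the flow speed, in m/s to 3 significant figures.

v ≈ 12.2 m/s

The dynamic pressure equals the rise in static pressure at the stagnation point: ΔP = ½ρv².
v = √(2ΔP/ρ) = √(2·74000/1000) = 12.2 m/s.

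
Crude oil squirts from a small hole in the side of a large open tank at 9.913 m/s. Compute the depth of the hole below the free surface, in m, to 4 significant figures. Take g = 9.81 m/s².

h ≈ 5.009 m

Torricelli: v = √(2gh), so h = v²/(2g).
h = 9.913²/(2·9.81) = 98.27/19.62 = 5.009 m.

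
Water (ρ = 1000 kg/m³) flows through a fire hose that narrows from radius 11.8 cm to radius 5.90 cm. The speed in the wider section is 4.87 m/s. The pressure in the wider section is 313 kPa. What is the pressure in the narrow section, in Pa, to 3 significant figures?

By continuity, v₂ = v₁·A₁/A₂ = 4.87·(437/109) = 19.5 m/s.
Bernoulli (h₁ = h₂): P₁ − P₂ = ½ρ(v₂² − v₁²).
P₂ = P₁ − ½ρ(v₂² − v₁²) = 313000 − ½·1000·(19.5² − 4.87²) = 313000 − 178000 = 135000 Pa.

135000 Pa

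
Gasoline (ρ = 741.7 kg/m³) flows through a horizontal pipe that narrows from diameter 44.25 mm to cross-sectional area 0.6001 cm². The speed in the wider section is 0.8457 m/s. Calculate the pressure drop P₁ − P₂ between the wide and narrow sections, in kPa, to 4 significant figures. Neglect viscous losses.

ΔP = 173.9 kPa

Continuity gives A₁v₁ = A₂v₂, so v₂ = (15.38 cm²)/(0.6001 cm²) × 0.8457 m/s = 21.67 m/s.
The pipe is horizontal, so Bernoulli reduces to P₁ + ½ρv₁² = P₂ + ½ρv₂².
P₁ − P₂ = ½·741.7·(21.67² − 0.8457²) = ½·741.7·469.0 = 173900 Pa.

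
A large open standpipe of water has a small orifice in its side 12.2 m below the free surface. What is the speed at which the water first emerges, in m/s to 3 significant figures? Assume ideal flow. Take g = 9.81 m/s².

v = 15.5 m/s

Torricelli's result v = √(2gh) gives v = √(2·9.81·12.2) = 15.5 m/s.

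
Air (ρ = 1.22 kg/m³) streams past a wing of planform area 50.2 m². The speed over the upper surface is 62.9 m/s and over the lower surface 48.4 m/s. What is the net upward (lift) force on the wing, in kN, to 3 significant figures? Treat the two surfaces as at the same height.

With equal heights on the two surfaces, Bernoulli gives P_lower − P_upper = ½ρ(v_upper² − v_lower²).
ΔP = ½·1.22·(62.9² − 48.4²) = 984 Pa.
Lift = ΔP · A = 984 × 50.2 = 49400 N.

49.4 kN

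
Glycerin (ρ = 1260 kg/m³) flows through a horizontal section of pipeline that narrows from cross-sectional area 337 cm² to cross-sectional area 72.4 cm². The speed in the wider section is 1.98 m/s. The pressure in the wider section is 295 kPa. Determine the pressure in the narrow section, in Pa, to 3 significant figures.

P₂ ≈ 244000 Pa

Mass conservation (A₁v₁ = A₂v₂) gives v₂ = 1.98 × 337/72.4 = 9.22 m/s.
With no height change, Bernoulli's equation is P₁ + ½ρv₁² = P₂ + ½ρv₂².
P₂ = P₁ − ½ρ(v₂² − v₁²) = 295000 − ½·1260·(9.22² − 1.98²) = 295000 − 51000 = 244000 Pa.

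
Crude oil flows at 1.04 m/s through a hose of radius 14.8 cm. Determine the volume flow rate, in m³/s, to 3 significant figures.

Q = A·v = 0.0688 m² × 1.04 m/s = 0.0716 m³/s.

Q ≈ 0.0716 m³/s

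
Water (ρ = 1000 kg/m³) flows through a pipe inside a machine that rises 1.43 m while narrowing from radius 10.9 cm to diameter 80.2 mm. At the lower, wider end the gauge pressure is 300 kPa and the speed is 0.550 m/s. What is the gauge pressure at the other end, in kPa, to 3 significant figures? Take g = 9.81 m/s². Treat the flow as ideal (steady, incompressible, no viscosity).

278 kPa

Continuity gives A₁v₁ = A₂v₂, so v₂ = (373 cm²)/(50.5 cm²) × 0.550 m/s = 4.06 m/s.
Applying Bernoulli between the two ends and solving for P₂: P₂ = P₁ + ½ρ(v₁² − v₂²) − ρgΔh.
P₂ = 300000 + ½·1000·(0.550² − 4.06²) − 1000·9.81·(+1.43) = 300000 + (-8110) − (14000) = 278000 Pa.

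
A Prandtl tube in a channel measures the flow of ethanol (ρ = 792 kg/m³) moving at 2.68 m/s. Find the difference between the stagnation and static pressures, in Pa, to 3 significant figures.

ΔP ≈ 2840 Pa

At the stagnation point the flow is brought to rest, so Bernoulli gives P_stag − P_static = ½ρv².
ΔP = ½·792·2.68² = 2840 Pa.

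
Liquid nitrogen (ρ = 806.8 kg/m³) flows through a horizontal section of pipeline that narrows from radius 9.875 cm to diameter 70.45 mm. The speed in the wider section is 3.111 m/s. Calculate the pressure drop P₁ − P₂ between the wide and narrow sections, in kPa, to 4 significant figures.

ΔP = 237.2 kPa

Continuity gives A₁v₁ = A₂v₂, so v₂ = (306.4 cm²)/(38.98 cm²) × 3.111 m/s = 24.45 m/s.
Along the horizontal streamline, P + ½ρv² is constant.
P₁ − P₂ = ½·806.8·(24.45² − 3.111²) = ½·806.8·588.1 = 237200 Pa.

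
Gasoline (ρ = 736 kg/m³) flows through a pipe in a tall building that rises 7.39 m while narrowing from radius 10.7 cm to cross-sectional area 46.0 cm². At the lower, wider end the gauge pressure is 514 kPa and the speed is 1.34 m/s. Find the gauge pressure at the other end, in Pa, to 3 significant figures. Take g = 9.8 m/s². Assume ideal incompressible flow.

P₂ ≈ 421000 Pa

Continuity gives A₁v₁ = A₂v₂, so v₂ = (360 cm²)/(46.0 cm²) × 1.34 m/s = 10.5 m/s.
Bernoulli: P₁ + ½ρv₁² + ρg h₁ = P₂ + ½ρv₂² + ρg h₂, so P₂ = P₁ + ½ρ(v₁² − v₂²) − ρg(h₂ − h₁).
P₂ = 514000 + ½·736·(1.34² − 10.5²) − 736·9.8·(+7.39) = 514000 + (-39700) − (53300) = 421000 Pa.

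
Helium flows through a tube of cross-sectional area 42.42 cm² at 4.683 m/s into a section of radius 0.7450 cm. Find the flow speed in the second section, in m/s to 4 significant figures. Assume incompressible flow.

By continuity, v₂ = v₁·A₁/A₂ = 4.683·(42.42/1.744) = 113.9 m/s.

v₂ = 113.9 m/s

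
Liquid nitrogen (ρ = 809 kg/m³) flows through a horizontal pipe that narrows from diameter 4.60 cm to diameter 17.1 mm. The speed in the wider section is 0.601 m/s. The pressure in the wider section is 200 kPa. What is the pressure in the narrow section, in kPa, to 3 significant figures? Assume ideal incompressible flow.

By continuity, v₂ = v₁·A₁/A₂ = 0.601·(16.6/2.30) = 4.35 m/s.
The pipe is horizontal, so Bernoulli reduces to P₁ + ½ρv₁² = P₂ + ½ρv₂².
P₂ = P₁ − ½ρ(v₂² − v₁²) = 200000 − ½·809·(4.35² − 0.601²) = 200000 − 7500 = 192000 Pa.

P₂ ≈ 192 kPa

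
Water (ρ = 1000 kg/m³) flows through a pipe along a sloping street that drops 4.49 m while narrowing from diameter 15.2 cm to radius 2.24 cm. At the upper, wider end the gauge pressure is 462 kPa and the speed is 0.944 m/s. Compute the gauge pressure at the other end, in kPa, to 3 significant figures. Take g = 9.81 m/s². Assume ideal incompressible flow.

447 kPa

By continuity, v₂ = v₁·A₁/A₂ = 0.944·(181/15.8) = 10.9 m/s.
Energy conservation along the streamline gives P₂ = P₁ − ½ρ(v₂² − v₁²) − ρg(h₂ − h₁).
P₂ = 462000 + ½·1000·(0.944² − 10.9²) − 1000·9.81·(−4.49) = 462000 + (-58600) − (-44000) = 447000 Pa.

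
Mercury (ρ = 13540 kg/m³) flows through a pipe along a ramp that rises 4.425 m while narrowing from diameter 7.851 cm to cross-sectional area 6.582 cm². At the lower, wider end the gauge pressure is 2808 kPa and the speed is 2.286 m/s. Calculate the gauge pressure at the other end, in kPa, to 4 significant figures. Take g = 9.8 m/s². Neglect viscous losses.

Mass conservation (A₁v₁ = A₂v₂) gives v₂ = 2.286 × 48.41/6.582 = 16.81 m/s.
Bernoulli: P₁ + ½ρv₁² + ρg h₁ = P₂ + ½ρv₂² + ρg h₂, so P₂ = P₁ + ½ρ(v₁² − v₂²) − ρg(h₂ − h₁).
P₂ = 2808000 + ½·13540·(2.286² − 16.81²) − 13540·9.8·(+4.425) = 2808000 + (-1878000) − (587200) = 342400 Pa.

P₂ ≈ 342.4 kPa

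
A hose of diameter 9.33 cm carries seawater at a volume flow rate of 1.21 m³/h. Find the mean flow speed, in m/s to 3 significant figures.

Q = 1.21 m³/h = 0.000336 m³/s.
v = Q/A = 0.000336 / 0.00684 = 0.0492 m/s.

v = 0.0492 m/s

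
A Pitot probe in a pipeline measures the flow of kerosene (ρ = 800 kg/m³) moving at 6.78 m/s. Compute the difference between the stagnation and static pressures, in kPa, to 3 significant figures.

Bernoulli between the free stream and the stagnation point: ½ρv² = P_stag − P_static.
ΔP = ½·800·6.78² = 18400 Pa.

ΔP ≈ 18.4 kPa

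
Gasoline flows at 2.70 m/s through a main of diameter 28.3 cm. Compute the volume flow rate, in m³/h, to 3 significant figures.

Q ≈ 611 m³/h

Q = A·v = 0.0629 m² × 2.70 m/s = 0.170 m³/s.
Converting: 0.170 m³/s × 3600 = 611 m³/h.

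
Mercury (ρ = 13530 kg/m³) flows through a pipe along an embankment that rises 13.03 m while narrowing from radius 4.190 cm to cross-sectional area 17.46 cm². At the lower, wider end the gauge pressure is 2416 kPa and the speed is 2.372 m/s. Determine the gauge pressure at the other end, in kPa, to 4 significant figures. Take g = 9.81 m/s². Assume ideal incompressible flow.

P₂ ≈ 344.8 kPa

Mass conservation (A₁v₁ = A₂v₂) gives v₂ = 2.372 × 55.15/17.46 = 7.493 m/s.
Bernoulli: P₁ + ½ρv₁² + ρg h₁ = P₂ + ½ρv₂² + ρg h₂, so P₂ = P₁ + ½ρ(v₁² − v₂²) − ρg(h₂ − h₁).
P₂ = 2416000 + ½·13530·(2.372² − 7.493²) − 13530·9.81·(+13.03) = 2416000 + (-341700) − (1729000) = 344800 Pa.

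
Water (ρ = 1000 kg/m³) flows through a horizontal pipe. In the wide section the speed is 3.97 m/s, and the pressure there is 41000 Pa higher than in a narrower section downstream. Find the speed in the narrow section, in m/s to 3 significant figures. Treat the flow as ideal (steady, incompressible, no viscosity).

With h₁ = h₂, rearranging Bernoulli gives v₂ = √(v₁² + 2ΔP/ρ).
v₂ = √(3.97² + 2·41000/1000) = √(15.8 + 82.0) = 9.89 m/s.

v₂ ≈ 9.89 m/s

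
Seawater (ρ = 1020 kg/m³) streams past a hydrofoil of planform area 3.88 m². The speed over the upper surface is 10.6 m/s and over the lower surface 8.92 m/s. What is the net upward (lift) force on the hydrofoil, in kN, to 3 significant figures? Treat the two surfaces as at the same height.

F = 64.9 kN

With equal heights on the two surfaces, Bernoulli gives P_lower − P_upper = ½ρ(v_upper² − v_lower²).
ΔP = ½·1020·(10.6² − 8.92²) = 16700 Pa.
Lift = ΔP · A = 16700 × 3.88 = 64900 N.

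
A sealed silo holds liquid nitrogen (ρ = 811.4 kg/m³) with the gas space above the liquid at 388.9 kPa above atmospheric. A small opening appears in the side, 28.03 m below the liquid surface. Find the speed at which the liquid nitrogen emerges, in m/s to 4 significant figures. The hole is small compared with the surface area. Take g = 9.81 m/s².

v ≈ 38.84 m/s

Take point 1 at the surface (v₁ ≈ 0) and point 2 at the hole (at atmospheric pressure). Bernoulli: P₁ + ρg h = P_atm + ½ρv₂².
With P₁ − P_atm = 388900 Pa, v₂ = √(2gh + 2ΔP/ρ) = √(2·9.81·28.03 + 2·388900/811.4) = 38.84 m/s.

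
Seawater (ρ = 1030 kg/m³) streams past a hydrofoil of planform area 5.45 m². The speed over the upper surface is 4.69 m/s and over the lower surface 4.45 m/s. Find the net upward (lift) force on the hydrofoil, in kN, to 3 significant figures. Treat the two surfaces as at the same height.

F = 6.16 kN

The faster flow above has the lower pressure; Bernoulli (same height) gives ΔP = ½ρ(v_up² − v_low²).
ΔP = ½·1030·(4.69² − 4.45²) = 1130 Pa.
Lift = ΔP · A = 1130 × 5.45 = 6160 N.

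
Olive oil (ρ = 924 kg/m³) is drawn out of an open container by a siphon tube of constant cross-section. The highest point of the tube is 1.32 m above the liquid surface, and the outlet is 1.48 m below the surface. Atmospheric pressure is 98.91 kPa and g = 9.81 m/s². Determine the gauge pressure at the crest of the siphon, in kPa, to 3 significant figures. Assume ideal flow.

The outlet speed comes from Torricelli: v = √(2g·1.48) = 5.39 m/s.
The bore is uniform, so the speed at the crest is the same v. Bernoulli surface→crest: P_atm = P_top + ½ρv² + ρg·h_top.
P_top = 98910 − ½·924·5.39² − 924·9.81·1.32 = 73500 Pa. So P_gauge = P_top − P_atm = -25400 Pa.

P_gauge ≈ -25.4 kPa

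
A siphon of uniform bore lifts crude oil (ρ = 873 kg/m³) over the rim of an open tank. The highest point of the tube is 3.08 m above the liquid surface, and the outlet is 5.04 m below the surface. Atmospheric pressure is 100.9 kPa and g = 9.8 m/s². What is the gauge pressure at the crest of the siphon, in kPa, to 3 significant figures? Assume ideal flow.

P_gauge ≈ -69.5 kPa

The outlet speed comes from Torricelli: v = √(2g·5.04) = 9.94 m/s.
The bore is uniform, so the speed at the crest is the same v. Bernoulli surface→crest: P_atm = P_top + ½ρv² + ρg·h_top.
P_top = 100900 − ½·873·9.94² − 873·9.8·3.08 = 31400 Pa. So P_gauge = P_top − P_atm = -69500 Pa.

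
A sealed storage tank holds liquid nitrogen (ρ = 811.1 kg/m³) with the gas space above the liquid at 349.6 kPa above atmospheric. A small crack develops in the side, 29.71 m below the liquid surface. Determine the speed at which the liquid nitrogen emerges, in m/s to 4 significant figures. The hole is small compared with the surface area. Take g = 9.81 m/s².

v ≈ 38.01 m/s

Take point 1 at the surface (v₁ ≈ 0) and point 2 at the hole (at atmospheric pressure). Bernoulli: P₁ + ρg h = P_atm + ½ρv₂².
With P₁ − P_atm = 349600 Pa, v₂ = √(2gh + 2ΔP/ρ) = √(2·9.81·29.71 + 2·349600/811.1) = 38.01 m/s.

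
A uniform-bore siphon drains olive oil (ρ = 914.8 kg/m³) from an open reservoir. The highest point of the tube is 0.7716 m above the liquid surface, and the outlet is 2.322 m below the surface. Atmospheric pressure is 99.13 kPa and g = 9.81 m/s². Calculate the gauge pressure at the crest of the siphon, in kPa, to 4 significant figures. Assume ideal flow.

P_gauge = -27.76 kPa

From the surface to the outlet (both open to atmosphere, surface at rest): v = √(2g·h_out) = √(2·9.81·2.322) = 6.750 m/s.
With constant cross-section the crest speed equals v; applying Bernoulli from the surface up to the crest, P_top = P_atm − ½ρv² − ρg·h_top.
P_top = 99130 − ½·914.8·6.750² − 914.8·9.81·0.7716 = 71370 Pa. So P_gauge = P_top − P_atm = -27760 Pa.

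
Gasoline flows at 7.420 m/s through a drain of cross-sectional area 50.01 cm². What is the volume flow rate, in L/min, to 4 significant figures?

Q = A·v = 0.005001 m² × 7.420 m/s = 0.03711 m³/s.
Converting: 0.03711 m³/s × 60000 = 2226 L/min.

Q ≈ 2226 L/min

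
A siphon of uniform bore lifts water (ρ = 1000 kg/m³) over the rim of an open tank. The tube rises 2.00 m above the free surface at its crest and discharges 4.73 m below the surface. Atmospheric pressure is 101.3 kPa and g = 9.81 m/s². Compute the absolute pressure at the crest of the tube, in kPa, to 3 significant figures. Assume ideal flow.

From the surface to the outlet (both open to atmosphere, surface at rest): v = √(2g·h_out) = √(2·9.81·4.73) = 9.63 m/s.
Continuity keeps v the same throughout the tube; from surface to crest, P_atm + 0 = P_top + ½ρv² + ρg·h_top.
P_top = 101300 − ½·1000·9.63² − 1000·9.81·2.00 = 35300 Pa.

35.3 kPa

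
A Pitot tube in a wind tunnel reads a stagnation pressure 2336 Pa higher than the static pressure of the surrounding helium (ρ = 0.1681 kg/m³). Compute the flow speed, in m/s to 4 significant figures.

166.7 m/s

Bernoulli between the free stream and the stagnation point: ½ρv² = P_stag − P_static.
v = √(2ΔP/ρ) = √(2·2336/0.1681) = 166.7 m/s.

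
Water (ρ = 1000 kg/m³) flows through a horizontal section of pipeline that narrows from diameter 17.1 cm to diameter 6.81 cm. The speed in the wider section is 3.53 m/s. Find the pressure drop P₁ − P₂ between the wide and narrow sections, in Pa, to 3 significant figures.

ΔP ≈ 241000 Pa

Mass conservation (A₁v₁ = A₂v₂) gives v₂ = 3.53 × 230/36.4 = 22.3 m/s.
Along the horizontal streamline, P + ½ρv² is constant.
P₁ − P₂ = ½·1000·(22.3² − 3.53²) = ½·1000·483 = 241000 Pa.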